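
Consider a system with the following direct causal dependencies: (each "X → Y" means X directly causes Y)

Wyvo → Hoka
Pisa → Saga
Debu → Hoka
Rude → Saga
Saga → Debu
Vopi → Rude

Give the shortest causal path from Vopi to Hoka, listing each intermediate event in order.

Vopi → Rude
Rude → Saga
Saga → Debu
Debu → Hoka
Length: 4 steps.

Vopi → Rude → Saga → Debu → Hoka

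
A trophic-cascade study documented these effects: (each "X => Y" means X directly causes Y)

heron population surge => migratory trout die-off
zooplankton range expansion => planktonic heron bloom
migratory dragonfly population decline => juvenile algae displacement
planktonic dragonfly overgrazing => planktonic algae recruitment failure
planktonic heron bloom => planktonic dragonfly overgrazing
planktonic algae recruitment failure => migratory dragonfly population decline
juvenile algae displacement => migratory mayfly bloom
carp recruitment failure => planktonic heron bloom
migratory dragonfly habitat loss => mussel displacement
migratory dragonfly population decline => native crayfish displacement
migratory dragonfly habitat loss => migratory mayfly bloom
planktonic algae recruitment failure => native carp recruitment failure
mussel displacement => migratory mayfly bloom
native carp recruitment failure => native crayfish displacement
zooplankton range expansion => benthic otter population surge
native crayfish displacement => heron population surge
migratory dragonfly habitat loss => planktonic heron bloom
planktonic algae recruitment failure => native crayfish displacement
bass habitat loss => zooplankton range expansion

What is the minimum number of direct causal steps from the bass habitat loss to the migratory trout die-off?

7

Shortest chain: the bass habitat loss → the zooplankton range expansion → the planktonic heron bloom → the planktonic dragonfly overgrazing → the planktonic algae recruitment failure → the native crayfish displacement → the heron population surge → the migratory trout die-off.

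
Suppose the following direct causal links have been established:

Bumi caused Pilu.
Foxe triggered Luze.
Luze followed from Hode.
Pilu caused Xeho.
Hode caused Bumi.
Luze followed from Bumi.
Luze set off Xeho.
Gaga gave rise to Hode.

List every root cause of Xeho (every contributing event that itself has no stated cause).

Tracing upstream from Xeho: Xeho ← Luze ← Hode ← Gaga.
A separate upstream branch: Xeho ← Luze ← Foxe.
Each of those chain origins has no stated cause.

Foxe, Gaga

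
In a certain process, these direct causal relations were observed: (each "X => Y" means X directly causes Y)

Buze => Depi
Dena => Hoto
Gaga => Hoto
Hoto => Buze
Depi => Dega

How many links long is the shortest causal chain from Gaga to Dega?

4

Shortest chain: Gaga → Hoto → Buze → Depi → Dega.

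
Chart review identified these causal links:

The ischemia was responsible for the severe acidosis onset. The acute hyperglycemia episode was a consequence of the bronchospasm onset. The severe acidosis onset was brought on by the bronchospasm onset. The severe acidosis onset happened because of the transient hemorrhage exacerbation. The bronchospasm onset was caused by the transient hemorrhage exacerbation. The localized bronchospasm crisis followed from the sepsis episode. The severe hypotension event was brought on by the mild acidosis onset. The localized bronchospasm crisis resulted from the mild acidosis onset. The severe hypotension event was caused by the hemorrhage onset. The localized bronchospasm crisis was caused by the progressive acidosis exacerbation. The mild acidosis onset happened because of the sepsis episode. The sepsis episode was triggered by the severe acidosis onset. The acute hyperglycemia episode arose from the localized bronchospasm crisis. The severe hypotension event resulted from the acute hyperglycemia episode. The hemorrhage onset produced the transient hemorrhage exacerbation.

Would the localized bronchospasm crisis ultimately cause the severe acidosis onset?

No

The localized bronchospasm crisis leads to the acute hyperglycemia episode, the severe hypotension event; the severe acidosis onset is not among them.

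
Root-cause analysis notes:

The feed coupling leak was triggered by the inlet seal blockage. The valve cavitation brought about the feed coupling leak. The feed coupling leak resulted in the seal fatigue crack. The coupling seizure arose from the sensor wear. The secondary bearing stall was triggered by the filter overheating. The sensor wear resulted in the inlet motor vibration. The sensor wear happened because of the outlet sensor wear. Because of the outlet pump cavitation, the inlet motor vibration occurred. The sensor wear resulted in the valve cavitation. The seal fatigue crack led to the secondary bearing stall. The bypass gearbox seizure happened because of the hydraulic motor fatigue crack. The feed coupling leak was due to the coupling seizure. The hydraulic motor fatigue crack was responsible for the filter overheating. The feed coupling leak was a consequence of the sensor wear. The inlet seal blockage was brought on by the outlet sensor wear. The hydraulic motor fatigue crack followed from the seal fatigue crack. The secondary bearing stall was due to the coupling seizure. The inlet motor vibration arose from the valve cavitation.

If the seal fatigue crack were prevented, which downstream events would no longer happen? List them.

the bypass gearbox seizure, the filter overheating, the hydraulic motor fatigue crack

Downstream of the seal fatigue crack: the hydraulic motor fatigue crack, the filter overheating, the bypass gearbox seizure, the secondary bearing stall.
Of those, still caused via another path: the secondary bearing stall.
The remainder have no surviving cause.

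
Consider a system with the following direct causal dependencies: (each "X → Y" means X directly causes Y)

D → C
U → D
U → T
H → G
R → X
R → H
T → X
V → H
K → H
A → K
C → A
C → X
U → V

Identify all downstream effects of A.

Direct effects: K.
2 steps out: H.
3 steps out: G.
Not reachable from it: U, V, D, R, T, C, X.

G, H, K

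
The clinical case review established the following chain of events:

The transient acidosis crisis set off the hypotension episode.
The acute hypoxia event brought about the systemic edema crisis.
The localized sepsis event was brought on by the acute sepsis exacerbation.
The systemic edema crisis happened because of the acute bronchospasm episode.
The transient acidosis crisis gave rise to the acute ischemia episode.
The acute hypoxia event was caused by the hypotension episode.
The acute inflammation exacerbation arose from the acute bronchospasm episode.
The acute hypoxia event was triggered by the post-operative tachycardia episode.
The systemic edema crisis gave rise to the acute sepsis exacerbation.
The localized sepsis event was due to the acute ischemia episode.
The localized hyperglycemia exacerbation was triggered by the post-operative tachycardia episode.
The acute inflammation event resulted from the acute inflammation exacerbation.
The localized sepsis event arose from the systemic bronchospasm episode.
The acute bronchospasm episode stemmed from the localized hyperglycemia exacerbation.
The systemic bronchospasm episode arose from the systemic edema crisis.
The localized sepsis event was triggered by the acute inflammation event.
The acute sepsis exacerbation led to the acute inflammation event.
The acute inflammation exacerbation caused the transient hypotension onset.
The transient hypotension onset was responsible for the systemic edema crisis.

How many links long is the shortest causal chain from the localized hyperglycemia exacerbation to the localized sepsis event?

Shortest chain: the localized hyperglycemia exacerbation → the acute bronchospasm episode → the acute inflammation exacerbation → the acute inflammation event → the localized sepsis event.

4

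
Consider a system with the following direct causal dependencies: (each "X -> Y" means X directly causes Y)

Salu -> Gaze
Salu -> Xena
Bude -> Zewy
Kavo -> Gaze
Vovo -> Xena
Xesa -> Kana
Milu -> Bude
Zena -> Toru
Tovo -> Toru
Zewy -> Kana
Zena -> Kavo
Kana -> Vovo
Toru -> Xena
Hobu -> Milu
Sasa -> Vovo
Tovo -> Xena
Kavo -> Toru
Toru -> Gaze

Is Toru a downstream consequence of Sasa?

No

Sasa leads to Vovo, Xena; Toru is not among them.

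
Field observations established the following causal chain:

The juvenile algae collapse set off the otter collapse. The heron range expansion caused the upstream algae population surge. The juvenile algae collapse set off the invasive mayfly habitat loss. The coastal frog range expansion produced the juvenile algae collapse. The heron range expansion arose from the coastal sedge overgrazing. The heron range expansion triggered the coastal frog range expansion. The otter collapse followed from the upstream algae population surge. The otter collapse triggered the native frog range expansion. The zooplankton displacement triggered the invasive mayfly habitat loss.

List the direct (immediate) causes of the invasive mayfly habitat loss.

Upstream contributors include the coastal sedge overgrazing, the heron range expansion, the coastal frog range expansion, but only the juvenile algae collapse, the zooplankton displacement feed directly into the invasive mayfly habitat loss.

the juvenile algae collapse, the zooplankton displacement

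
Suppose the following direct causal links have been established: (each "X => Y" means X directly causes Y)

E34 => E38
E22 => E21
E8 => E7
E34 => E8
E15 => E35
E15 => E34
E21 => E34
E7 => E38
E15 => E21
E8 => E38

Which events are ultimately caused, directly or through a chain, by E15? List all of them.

E21, E34, E35, E38, E7, E8

Direct effects: E21, E34, E35.
2 steps out: E8, E38.
3 steps out: E7.
Not reachable from it: E22.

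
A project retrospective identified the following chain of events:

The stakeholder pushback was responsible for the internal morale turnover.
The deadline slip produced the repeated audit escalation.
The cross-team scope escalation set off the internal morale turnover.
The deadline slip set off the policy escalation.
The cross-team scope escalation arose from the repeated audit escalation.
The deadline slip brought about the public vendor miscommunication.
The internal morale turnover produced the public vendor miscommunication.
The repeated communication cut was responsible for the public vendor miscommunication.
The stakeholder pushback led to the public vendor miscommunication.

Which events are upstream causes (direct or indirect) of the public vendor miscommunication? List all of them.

the cross-team scope escalation, the deadline slip, the internal morale turnover, the repeated audit escalation, the repeated communication cut, the stakeholder pushback

Immediate causes of the public vendor miscommunication: the deadline slip, the stakeholder pushback, the repeated communication cut, the internal morale turnover.
Further upstream: the repeated audit escalation, the cross-team scope escalation.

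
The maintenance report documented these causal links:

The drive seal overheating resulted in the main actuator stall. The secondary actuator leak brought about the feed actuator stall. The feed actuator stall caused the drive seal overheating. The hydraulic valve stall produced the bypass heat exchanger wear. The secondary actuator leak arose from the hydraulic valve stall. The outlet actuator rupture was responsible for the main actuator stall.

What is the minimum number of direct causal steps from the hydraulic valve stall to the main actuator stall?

4

Shortest chain: the hydraulic valve stall → the secondary actuator leak → the feed actuator stall → the drive seal overheating → the main actuator stall.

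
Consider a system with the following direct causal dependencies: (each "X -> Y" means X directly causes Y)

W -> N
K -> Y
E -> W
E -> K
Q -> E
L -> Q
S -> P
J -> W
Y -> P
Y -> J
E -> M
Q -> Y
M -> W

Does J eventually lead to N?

There is a causal chain: J → W → N.

Yes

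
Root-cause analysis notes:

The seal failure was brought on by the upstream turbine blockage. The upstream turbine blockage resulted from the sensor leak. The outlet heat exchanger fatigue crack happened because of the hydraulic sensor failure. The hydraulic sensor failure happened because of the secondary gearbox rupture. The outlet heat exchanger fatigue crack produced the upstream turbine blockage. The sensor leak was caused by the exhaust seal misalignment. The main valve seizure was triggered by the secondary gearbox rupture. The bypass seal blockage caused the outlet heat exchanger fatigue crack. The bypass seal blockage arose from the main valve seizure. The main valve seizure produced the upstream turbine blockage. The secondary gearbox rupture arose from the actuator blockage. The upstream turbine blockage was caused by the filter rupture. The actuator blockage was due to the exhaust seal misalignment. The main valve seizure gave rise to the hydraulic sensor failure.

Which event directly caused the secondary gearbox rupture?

the actuator blockage

Upstream contributors include the exhaust seal misalignment, but only the actuator blockage feeds directly into the secondary gearbox rupture.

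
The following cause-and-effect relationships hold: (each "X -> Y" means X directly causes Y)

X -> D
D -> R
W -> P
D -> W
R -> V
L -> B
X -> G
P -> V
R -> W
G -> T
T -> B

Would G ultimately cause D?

No

G leads to T, B; D is not among them.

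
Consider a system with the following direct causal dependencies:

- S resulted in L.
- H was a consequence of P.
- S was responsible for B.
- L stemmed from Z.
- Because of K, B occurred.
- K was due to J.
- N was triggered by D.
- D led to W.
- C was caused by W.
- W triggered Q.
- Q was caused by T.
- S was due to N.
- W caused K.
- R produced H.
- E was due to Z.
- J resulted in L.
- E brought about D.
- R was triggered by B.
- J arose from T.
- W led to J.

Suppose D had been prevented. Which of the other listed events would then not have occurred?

C, N, S, W

Downstream of D: W, N, Q, C, S, J, K, B, R, H, L.
Of those, still caused via another path: Q, J, K, B, R, H, L.
The remainder have no surviving cause.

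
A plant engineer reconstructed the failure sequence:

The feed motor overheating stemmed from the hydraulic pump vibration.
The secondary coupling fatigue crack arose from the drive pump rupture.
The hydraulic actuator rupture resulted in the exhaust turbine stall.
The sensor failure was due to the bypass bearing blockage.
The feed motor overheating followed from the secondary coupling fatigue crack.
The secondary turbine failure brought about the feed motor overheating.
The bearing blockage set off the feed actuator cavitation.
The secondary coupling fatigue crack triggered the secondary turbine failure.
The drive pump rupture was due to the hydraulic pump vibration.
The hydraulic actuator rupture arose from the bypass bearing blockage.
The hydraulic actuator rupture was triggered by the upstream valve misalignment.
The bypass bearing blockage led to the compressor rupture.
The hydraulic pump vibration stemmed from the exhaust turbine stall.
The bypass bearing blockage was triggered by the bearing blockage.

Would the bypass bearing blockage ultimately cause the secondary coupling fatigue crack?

There is a causal chain: the bypass bearing blockage → the hydraulic actuator rupture → the exhaust turbine stall → the hydraulic pump vibration → the drive pump rupture → the secondary coupling fatigue crack.

Yes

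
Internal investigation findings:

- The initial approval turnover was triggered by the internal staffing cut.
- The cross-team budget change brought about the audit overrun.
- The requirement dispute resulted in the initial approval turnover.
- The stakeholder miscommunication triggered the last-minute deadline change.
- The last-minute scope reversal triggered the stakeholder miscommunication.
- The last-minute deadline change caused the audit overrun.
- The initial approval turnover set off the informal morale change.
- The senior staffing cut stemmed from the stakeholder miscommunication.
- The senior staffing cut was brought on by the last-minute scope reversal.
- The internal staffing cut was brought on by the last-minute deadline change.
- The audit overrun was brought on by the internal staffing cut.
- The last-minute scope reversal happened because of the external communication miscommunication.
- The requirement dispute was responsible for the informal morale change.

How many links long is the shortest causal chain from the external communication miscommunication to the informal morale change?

6

Shortest chain: the external communication miscommunication → the last-minute scope reversal → the stakeholder miscommunication → the last-minute deadline change → the internal staffing cut → the initial approval turnover → the informal morale change.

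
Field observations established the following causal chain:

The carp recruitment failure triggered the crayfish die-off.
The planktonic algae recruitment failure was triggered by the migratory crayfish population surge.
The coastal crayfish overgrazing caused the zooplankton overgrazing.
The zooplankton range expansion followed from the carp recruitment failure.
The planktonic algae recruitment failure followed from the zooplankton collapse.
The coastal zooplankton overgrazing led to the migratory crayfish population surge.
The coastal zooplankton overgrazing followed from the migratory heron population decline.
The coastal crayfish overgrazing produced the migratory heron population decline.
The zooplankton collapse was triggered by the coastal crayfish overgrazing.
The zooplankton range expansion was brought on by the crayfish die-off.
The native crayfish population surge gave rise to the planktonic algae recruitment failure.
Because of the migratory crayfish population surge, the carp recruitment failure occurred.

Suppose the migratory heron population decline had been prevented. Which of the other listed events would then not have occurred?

Downstream of the migratory heron population decline: the coastal zooplankton overgrazing, the migratory crayfish population surge, the carp recruitment failure, the crayfish die-off, the planktonic algae recruitment failure, the zooplankton range expansion.
Of those, still caused via another path: the planktonic algae recruitment failure.
The remainder have no surviving cause.

the carp recruitment failure, the coastal zooplankton overgrazing, the crayfish die-off, the migratory crayfish population surge, the zooplankton range expansion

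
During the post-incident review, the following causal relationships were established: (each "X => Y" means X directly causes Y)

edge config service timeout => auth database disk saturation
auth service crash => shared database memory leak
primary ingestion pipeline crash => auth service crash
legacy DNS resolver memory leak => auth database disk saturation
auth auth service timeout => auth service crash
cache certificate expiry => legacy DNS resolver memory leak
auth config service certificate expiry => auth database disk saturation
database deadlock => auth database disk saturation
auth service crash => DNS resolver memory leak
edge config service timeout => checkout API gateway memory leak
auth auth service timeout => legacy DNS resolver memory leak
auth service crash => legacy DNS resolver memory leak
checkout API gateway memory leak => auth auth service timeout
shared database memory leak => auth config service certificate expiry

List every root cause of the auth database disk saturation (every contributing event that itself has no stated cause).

the cache certificate expiry, the database deadlock, the edge config service timeout, the primary ingestion pipeline crash

Tracing upstream from the auth database disk saturation: the auth database disk saturation ← the edge config service timeout.
A separate upstream branch: the auth database disk saturation ← the legacy DNS resolver memory leak ← the auth service crash ← the primary ingestion pipeline crash.
A separate upstream branch: the auth database disk saturation ← the legacy DNS resolver memory leak ← the cache certificate expiry.
A separate upstream branch: the auth database disk saturation ← the database deadlock.
Each of those chain origins has no stated cause.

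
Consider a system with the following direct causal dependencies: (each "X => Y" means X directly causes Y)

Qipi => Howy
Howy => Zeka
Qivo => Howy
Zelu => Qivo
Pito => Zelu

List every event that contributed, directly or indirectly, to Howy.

Pito, Qipi, Qivo, Zelu

Immediate causes of Howy: Qipi, Qivo.
Further upstream: Pito, Zelu.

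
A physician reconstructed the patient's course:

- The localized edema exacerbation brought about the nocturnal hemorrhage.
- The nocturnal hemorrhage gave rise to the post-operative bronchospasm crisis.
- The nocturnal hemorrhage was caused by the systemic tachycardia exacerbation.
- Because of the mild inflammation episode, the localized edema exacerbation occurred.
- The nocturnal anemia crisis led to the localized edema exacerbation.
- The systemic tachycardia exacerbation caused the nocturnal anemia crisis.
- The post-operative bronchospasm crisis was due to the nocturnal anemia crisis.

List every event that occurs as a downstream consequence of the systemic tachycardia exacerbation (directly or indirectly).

the localized edema exacerbation, the nocturnal anemia crisis, the nocturnal hemorrhage, the post-operative bronchospasm crisis

Direct effects: the nocturnal anemia crisis, the nocturnal hemorrhage.
2 steps out: the localized edema exacerbation, the post-operative bronchospasm crisis.
Not reachable from it: the mild inflammation episode.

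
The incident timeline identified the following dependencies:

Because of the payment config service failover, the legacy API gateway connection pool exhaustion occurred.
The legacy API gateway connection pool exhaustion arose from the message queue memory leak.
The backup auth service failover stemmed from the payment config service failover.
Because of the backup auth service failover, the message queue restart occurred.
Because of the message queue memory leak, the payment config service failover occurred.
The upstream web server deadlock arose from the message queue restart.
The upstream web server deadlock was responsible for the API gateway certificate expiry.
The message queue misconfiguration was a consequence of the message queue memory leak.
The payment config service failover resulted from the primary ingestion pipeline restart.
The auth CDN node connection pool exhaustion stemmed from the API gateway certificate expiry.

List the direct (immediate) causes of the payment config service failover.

the message queue memory leak, the primary ingestion pipeline restart

the message queue memory leak, the primary ingestion pipeline restart → the payment config service failover with nothing further upstream stated.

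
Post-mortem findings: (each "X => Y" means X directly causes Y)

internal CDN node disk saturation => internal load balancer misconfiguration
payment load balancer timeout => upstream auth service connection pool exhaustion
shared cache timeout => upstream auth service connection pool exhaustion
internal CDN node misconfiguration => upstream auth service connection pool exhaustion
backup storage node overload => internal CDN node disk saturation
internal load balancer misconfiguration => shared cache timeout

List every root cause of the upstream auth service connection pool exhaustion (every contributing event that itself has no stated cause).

the backup storage node overload, the internal CDN node misconfiguration, the payment load balancer timeout

Tracing upstream from the upstream auth service connection pool exhaustion: the upstream auth service connection pool exhaustion ← the payment load balancer timeout.
A separate upstream branch: the upstream auth service connection pool exhaustion ← the shared cache timeout ← the internal load balancer misconfiguration ← the internal CDN node disk saturation ← the backup storage node overload.
A separate upstream branch: the upstream auth service connection pool exhaustion ← the internal CDN node misconfiguration.
Each of those chain origins has no stated cause.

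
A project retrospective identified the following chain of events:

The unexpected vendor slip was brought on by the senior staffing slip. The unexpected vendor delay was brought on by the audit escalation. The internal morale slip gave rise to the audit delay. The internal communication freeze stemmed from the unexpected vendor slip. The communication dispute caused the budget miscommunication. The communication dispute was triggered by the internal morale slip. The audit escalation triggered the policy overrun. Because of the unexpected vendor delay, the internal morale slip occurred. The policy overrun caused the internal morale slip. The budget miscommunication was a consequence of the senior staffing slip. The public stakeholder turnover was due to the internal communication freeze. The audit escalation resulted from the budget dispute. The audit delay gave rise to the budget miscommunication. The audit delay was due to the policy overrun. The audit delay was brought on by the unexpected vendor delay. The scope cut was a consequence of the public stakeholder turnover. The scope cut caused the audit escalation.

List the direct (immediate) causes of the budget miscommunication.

the audit delay, the communication dispute, the senior staffing slip

Upstream contributors include the unexpected vendor slip, the internal communication freeze, the public stakeholder turnover, the scope cut, the audit escalation, the policy overrun, the unexpected vendor delay, the internal morale slip, the budget dispute, but only the audit delay, the communication dispute, the senior staffing slip feed directly into the budget miscommunication.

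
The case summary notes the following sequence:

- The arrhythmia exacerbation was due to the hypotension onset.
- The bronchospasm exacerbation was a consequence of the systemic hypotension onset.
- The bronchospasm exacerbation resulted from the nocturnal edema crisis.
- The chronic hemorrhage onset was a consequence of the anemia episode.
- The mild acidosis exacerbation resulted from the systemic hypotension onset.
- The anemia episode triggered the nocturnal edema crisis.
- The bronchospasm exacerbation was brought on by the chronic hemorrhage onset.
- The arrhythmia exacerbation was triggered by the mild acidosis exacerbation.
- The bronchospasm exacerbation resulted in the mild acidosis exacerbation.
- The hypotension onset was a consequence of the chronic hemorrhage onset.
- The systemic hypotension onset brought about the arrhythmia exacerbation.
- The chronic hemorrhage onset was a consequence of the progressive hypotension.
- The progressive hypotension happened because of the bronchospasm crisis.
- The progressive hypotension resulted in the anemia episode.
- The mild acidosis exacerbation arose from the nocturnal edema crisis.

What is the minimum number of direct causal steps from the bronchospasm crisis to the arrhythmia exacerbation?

Shortest chain: the bronchospasm crisis → the progressive hypotension → the chronic hemorrhage onset → the hypotension onset → the arrhythmia exacerbation.

4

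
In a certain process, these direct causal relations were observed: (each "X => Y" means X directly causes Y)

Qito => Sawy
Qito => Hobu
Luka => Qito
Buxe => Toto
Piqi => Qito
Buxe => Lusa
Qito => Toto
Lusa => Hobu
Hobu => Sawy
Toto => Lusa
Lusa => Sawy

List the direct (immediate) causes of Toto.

Buxe, Qito

Upstream contributors include Piqi, Luka, but only Buxe, Qito feed directly into Toto.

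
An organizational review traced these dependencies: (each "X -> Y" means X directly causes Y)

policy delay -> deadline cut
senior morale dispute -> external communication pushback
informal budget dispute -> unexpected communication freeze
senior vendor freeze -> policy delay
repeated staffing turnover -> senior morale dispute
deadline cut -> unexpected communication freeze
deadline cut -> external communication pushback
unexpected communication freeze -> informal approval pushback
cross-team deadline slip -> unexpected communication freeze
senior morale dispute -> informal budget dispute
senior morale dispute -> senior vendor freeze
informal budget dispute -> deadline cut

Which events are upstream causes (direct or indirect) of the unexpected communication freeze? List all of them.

Immediate causes of the unexpected communication freeze: the informal budget dispute, the deadline cut, the cross-team deadline slip.
Further upstream: the repeated staffing turnover, the senior morale dispute, the senior vendor freeze, the policy delay.

the cross-team deadline slip, the deadline cut, the informal budget dispute, the policy delay, the repeated staffing turnover, the senior morale dispute, the senior vendor freeze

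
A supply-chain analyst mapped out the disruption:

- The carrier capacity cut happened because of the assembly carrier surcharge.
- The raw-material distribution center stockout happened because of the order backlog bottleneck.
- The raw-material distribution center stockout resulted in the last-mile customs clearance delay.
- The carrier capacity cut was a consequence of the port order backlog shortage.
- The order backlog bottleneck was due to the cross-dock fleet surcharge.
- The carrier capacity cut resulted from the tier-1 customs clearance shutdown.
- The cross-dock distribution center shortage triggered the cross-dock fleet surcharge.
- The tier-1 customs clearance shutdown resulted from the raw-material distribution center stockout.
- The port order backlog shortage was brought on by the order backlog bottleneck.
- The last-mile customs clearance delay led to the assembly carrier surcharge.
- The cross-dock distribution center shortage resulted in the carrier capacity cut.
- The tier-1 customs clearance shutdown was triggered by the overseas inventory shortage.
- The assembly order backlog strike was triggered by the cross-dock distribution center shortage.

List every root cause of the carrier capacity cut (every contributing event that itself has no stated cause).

the cross-dock distribution center shortage, the overseas inventory shortage

Tracing upstream from the carrier capacity cut: the carrier capacity cut ← the cross-dock distribution center shortage.
A separate upstream branch: the carrier capacity cut ← the tier-1 customs clearance shutdown ← the overseas inventory shortage.
Each of those chain origins has no stated cause.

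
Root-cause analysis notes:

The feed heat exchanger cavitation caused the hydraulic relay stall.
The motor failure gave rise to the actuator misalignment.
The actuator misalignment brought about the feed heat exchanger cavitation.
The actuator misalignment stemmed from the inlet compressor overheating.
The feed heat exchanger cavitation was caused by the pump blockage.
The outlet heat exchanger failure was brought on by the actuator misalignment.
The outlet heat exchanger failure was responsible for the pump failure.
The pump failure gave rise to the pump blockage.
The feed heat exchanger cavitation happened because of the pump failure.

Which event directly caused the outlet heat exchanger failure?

the actuator misalignment

Upstream contributors include the motor failure, the inlet compressor overheating, but only the actuator misalignment feeds directly into the outlet heat exchanger failure.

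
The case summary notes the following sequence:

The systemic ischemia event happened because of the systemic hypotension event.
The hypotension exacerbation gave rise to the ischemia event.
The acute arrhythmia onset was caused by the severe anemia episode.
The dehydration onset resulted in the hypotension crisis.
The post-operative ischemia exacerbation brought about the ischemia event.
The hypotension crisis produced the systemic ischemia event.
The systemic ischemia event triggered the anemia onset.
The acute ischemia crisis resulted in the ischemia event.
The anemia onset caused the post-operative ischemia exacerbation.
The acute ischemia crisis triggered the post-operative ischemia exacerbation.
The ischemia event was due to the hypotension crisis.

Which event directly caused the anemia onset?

Upstream contributors include the systemic hypotension event, the dehydration onset, the hypotension crisis, but only the systemic ischemia event feeds directly into the anemia onset.

the systemic ischemia event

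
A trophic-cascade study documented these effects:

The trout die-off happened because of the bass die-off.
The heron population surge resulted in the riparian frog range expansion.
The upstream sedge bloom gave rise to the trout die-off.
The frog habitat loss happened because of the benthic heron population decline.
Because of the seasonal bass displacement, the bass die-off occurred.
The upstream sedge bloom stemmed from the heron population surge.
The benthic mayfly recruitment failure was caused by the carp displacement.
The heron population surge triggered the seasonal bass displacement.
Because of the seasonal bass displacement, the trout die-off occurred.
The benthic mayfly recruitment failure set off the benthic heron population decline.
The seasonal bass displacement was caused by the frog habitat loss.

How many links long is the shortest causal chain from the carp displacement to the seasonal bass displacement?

Shortest chain: the carp displacement → the benthic mayfly recruitment failure → the benthic heron population decline → the frog habitat loss → the seasonal bass displacement.

4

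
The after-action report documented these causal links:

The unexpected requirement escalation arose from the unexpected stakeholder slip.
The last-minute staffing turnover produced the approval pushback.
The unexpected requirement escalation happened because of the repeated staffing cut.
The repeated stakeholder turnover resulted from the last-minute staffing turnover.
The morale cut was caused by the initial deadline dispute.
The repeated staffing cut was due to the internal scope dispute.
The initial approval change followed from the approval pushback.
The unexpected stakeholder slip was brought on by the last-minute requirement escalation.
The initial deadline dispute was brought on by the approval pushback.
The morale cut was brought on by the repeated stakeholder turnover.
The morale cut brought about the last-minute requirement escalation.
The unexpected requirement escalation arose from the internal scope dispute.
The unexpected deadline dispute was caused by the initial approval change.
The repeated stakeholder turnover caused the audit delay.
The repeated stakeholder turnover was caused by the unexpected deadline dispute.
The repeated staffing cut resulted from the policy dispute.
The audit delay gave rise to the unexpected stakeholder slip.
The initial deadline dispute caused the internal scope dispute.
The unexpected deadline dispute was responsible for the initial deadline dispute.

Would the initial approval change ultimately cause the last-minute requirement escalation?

Yes

There is a causal chain: the initial approval change → the unexpected deadline dispute → the repeated stakeholder turnover → the morale cut → the last-minute requirement escalation.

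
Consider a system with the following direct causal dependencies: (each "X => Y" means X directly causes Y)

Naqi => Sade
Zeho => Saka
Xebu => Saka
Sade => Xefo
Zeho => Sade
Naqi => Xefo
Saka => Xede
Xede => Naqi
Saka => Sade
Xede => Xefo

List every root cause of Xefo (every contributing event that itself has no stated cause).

Xebu, Zeho

Tracing upstream from Xefo: Xefo ← Sade ← Zeho.
A separate upstream branch: Xefo ← Xede ← Saka ← Xebu.
Each of those chain origins has no stated cause.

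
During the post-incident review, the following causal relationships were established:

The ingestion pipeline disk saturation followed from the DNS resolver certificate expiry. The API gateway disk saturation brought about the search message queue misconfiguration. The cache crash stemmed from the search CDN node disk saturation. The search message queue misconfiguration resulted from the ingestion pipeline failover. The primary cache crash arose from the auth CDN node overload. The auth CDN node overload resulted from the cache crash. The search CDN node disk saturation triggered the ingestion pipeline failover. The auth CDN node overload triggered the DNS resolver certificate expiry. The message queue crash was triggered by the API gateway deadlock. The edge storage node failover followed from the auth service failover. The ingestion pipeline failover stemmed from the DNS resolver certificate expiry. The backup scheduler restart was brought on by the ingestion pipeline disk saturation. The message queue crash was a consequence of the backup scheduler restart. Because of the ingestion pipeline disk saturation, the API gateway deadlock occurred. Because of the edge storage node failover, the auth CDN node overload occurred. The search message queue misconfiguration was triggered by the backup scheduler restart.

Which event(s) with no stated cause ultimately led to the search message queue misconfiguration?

the API gateway disk saturation, the auth service failover, the search CDN node disk saturation

Tracing upstream from the search message queue misconfiguration: the search message queue misconfiguration ← the ingestion pipeline failover ← the search CDN node disk saturation.
A separate upstream branch: the search message queue misconfiguration ← the API gateway disk saturation.
A separate upstream branch: the search message queue misconfiguration ← the ingestion pipeline failover ← the DNS resolver certificate expiry ← the auth CDN node overload ← the edge storage node failover ← the auth service failover.
Each of those chain origins has no stated cause.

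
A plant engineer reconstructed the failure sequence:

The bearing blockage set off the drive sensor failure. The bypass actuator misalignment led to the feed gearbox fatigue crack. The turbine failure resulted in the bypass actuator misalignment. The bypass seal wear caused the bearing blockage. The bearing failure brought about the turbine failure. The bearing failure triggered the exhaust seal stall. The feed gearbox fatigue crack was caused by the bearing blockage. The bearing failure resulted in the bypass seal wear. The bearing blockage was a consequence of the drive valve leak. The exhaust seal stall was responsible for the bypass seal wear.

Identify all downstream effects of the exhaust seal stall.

the bearing blockage, the bypass seal wear, the drive sensor failure, the feed gearbox fatigue crack

Direct effects: the bypass seal wear.
2 steps out: the bearing blockage.
3 steps out: the drive sensor failure, the feed gearbox fatigue crack.
Not reachable from it: the bearing failure, the turbine failure, the bypass actuator misalignment, the drive valve leak.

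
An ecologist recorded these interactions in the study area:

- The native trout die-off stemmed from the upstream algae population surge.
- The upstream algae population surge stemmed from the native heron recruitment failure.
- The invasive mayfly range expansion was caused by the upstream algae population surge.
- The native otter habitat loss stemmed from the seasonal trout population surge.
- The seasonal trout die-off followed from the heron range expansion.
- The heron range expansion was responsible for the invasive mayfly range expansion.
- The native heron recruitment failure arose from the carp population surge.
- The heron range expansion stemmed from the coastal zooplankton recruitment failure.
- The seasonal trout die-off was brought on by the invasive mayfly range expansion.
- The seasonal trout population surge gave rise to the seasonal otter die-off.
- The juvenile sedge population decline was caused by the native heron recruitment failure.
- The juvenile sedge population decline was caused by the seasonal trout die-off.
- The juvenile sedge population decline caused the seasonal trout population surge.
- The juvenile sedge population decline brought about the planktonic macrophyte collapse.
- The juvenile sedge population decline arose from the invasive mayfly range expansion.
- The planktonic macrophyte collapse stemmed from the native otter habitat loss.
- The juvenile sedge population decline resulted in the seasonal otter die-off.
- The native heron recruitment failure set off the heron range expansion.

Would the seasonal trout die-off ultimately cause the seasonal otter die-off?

There is a causal chain: the seasonal trout die-off → the juvenile sedge population decline → the seasonal otter die-off.

Yes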